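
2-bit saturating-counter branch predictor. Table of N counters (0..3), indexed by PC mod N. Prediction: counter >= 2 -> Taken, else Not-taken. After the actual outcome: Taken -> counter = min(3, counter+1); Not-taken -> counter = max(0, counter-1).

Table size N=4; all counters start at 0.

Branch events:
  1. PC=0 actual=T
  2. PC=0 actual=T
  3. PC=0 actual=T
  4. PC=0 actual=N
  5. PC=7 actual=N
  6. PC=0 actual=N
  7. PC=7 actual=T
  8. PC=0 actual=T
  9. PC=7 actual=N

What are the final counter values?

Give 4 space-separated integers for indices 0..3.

Answer: 2 0 0 0

Derivation:
Ev 1: PC=0 idx=0 pred=N actual=T -> ctr[0]=1
Ev 2: PC=0 idx=0 pred=N actual=T -> ctr[0]=2
Ev 3: PC=0 idx=0 pred=T actual=T -> ctr[0]=3
Ev 4: PC=0 idx=0 pred=T actual=N -> ctr[0]=2
Ev 5: PC=7 idx=3 pred=N actual=N -> ctr[3]=0
Ev 6: PC=0 idx=0 pred=T actual=N -> ctr[0]=1
Ev 7: PC=7 idx=3 pred=N actual=T -> ctr[3]=1
Ev 8: PC=0 idx=0 pred=N actual=T -> ctr[0]=2
Ev 9: PC=7 idx=3 pred=N actual=N -> ctr[3]=0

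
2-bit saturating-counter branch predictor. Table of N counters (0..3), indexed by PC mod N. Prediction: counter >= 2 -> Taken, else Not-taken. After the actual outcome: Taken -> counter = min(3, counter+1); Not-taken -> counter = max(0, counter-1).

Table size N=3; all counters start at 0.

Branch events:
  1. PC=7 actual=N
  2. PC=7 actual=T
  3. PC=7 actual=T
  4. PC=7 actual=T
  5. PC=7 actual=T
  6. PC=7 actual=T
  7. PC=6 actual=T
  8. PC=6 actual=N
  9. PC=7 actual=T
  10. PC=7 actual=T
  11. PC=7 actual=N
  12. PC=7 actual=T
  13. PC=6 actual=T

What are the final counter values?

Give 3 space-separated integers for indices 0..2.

Ev 1: PC=7 idx=1 pred=N actual=N -> ctr[1]=0
Ev 2: PC=7 idx=1 pred=N actual=T -> ctr[1]=1
Ev 3: PC=7 idx=1 pred=N actual=T -> ctr[1]=2
Ev 4: PC=7 idx=1 pred=T actual=T -> ctr[1]=3
Ev 5: PC=7 idx=1 pred=T actual=T -> ctr[1]=3
Ev 6: PC=7 idx=1 pred=T actual=T -> ctr[1]=3
Ev 7: PC=6 idx=0 pred=N actual=T -> ctr[0]=1
Ev 8: PC=6 idx=0 pred=N actual=N -> ctr[0]=0
Ev 9: PC=7 idx=1 pred=T actual=T -> ctr[1]=3
Ev 10: PC=7 idx=1 pred=T actual=T -> ctr[1]=3
Ev 11: PC=7 idx=1 pred=T actual=N -> ctr[1]=2
Ev 12: PC=7 idx=1 pred=T actual=T -> ctr[1]=3
Ev 13: PC=6 idx=0 pred=N actual=T -> ctr[0]=1

Answer: 1 3 0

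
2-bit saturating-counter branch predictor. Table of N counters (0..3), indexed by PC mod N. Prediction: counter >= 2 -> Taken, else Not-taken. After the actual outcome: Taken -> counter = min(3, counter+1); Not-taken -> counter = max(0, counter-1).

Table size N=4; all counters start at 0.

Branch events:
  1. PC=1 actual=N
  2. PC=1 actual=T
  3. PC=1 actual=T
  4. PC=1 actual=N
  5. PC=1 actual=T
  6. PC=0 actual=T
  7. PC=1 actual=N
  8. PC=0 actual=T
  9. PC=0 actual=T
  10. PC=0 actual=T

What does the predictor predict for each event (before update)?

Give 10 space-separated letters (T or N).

Answer: N N N T N N T N T T

Derivation:
Ev 1: PC=1 idx=1 pred=N actual=N -> ctr[1]=0
Ev 2: PC=1 idx=1 pred=N actual=T -> ctr[1]=1
Ev 3: PC=1 idx=1 pred=N actual=T -> ctr[1]=2
Ev 4: PC=1 idx=1 pred=T actual=N -> ctr[1]=1
Ev 5: PC=1 idx=1 pred=N actual=T -> ctr[1]=2
Ev 6: PC=0 idx=0 pred=N actual=T -> ctr[0]=1
Ev 7: PC=1 idx=1 pred=T actual=N -> ctr[1]=1
Ev 8: PC=0 idx=0 pred=N actual=T -> ctr[0]=2
Ev 9: PC=0 idx=0 pred=T actual=T -> ctr[0]=3
Ev 10: PC=0 idx=0 pred=T actual=T -> ctr[0]=3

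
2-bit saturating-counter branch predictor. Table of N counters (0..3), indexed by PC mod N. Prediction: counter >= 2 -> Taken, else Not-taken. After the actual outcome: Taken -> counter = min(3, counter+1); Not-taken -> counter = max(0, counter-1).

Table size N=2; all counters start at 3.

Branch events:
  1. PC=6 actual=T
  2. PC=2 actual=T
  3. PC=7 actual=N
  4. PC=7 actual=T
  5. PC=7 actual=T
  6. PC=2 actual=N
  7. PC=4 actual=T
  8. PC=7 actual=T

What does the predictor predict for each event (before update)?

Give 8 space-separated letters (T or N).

Answer: T T T T T T T T

Derivation:
Ev 1: PC=6 idx=0 pred=T actual=T -> ctr[0]=3
Ev 2: PC=2 idx=0 pred=T actual=T -> ctr[0]=3
Ev 3: PC=7 idx=1 pred=T actual=N -> ctr[1]=2
Ev 4: PC=7 idx=1 pred=T actual=T -> ctr[1]=3
Ev 5: PC=7 idx=1 pred=T actual=T -> ctr[1]=3
Ev 6: PC=2 idx=0 pred=T actual=N -> ctr[0]=2
Ev 7: PC=4 idx=0 pred=T actual=T -> ctr[0]=3
Ev 8: PC=7 idx=1 pred=T actual=T -> ctr[1]=3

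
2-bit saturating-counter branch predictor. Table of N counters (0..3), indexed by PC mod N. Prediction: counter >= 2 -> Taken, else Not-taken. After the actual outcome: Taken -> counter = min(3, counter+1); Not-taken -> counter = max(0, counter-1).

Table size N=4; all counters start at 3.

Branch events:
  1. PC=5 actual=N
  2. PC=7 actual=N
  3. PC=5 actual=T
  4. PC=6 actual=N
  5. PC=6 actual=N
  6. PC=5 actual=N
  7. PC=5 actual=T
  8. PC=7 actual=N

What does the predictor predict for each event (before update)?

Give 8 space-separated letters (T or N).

Ev 1: PC=5 idx=1 pred=T actual=N -> ctr[1]=2
Ev 2: PC=7 idx=3 pred=T actual=N -> ctr[3]=2
Ev 3: PC=5 idx=1 pred=T actual=T -> ctr[1]=3
Ev 4: PC=6 idx=2 pred=T actual=N -> ctr[2]=2
Ev 5: PC=6 idx=2 pred=T actual=N -> ctr[2]=1
Ev 6: PC=5 idx=1 pred=T actual=N -> ctr[1]=2
Ev 7: PC=5 idx=1 pred=T actual=T -> ctr[1]=3
Ev 8: PC=7 idx=3 pred=T actual=N -> ctr[3]=1

Answer: T T T T T T T T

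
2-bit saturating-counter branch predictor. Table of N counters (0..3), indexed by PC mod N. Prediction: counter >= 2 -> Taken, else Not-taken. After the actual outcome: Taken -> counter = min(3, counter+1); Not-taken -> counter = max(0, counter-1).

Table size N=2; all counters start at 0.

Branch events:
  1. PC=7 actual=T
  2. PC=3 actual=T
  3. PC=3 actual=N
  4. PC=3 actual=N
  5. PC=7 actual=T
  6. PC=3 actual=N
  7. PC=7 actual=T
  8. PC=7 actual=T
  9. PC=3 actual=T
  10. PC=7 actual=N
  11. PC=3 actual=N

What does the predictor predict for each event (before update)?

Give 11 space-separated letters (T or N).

Answer: N N T N N N N N T T T

Derivation:
Ev 1: PC=7 idx=1 pred=N actual=T -> ctr[1]=1
Ev 2: PC=3 idx=1 pred=N actual=T -> ctr[1]=2
Ev 3: PC=3 idx=1 pred=T actual=N -> ctr[1]=1
Ev 4: PC=3 idx=1 pred=N actual=N -> ctr[1]=0
Ev 5: PC=7 idx=1 pred=N actual=T -> ctr[1]=1
Ev 6: PC=3 idx=1 pred=N actual=N -> ctr[1]=0
Ev 7: PC=7 idx=1 pred=N actual=T -> ctr[1]=1
Ev 8: PC=7 idx=1 pred=N actual=T -> ctr[1]=2
Ev 9: PC=3 idx=1 pred=T actual=T -> ctr[1]=3
Ev 10: PC=7 idx=1 pred=T actual=N -> ctr[1]=2
Ev 11: PC=3 idx=1 pred=T actual=N -> ctr[1]=1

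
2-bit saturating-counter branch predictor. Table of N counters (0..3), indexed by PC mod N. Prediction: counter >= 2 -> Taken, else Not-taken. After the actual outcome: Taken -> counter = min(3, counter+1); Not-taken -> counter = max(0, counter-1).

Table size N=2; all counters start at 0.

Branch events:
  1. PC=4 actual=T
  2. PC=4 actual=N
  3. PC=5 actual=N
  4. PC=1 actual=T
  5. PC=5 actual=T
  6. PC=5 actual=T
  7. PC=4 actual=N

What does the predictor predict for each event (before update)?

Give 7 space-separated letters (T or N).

Answer: N N N N N T N

Derivation:
Ev 1: PC=4 idx=0 pred=N actual=T -> ctr[0]=1
Ev 2: PC=4 idx=0 pred=N actual=N -> ctr[0]=0
Ev 3: PC=5 idx=1 pred=N actual=N -> ctr[1]=0
Ev 4: PC=1 idx=1 pred=N actual=T -> ctr[1]=1
Ev 5: PC=5 idx=1 pred=N actual=T -> ctr[1]=2
Ev 6: PC=5 idx=1 pred=T actual=T -> ctr[1]=3
Ev 7: PC=4 idx=0 pred=N actual=N -> ctr[0]=0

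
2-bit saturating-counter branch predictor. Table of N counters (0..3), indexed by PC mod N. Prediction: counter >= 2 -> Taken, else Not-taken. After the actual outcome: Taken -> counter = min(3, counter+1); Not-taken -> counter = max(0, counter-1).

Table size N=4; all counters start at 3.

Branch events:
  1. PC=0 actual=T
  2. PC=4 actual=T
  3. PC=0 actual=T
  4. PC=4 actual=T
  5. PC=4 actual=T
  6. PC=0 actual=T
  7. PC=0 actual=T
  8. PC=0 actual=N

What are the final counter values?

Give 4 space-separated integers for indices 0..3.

Ev 1: PC=0 idx=0 pred=T actual=T -> ctr[0]=3
Ev 2: PC=4 idx=0 pred=T actual=T -> ctr[0]=3
Ev 3: PC=0 idx=0 pred=T actual=T -> ctr[0]=3
Ev 4: PC=4 idx=0 pred=T actual=T -> ctr[0]=3
Ev 5: PC=4 idx=0 pred=T actual=T -> ctr[0]=3
Ev 6: PC=0 idx=0 pred=T actual=T -> ctr[0]=3
Ev 7: PC=0 idx=0 pred=T actual=T -> ctr[0]=3
Ev 8: PC=0 idx=0 pred=T actual=N -> ctr[0]=2

Answer: 2 3 3 3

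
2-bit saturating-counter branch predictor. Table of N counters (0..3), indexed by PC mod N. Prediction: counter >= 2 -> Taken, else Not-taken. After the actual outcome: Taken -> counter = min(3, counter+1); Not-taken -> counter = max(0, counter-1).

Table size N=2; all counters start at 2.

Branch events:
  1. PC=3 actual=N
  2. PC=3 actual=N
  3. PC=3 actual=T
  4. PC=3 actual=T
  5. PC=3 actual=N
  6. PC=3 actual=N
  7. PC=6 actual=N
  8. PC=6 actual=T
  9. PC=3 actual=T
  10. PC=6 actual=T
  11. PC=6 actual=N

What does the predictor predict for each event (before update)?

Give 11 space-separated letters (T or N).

Answer: T N N N T N T N N T T

Derivation:
Ev 1: PC=3 idx=1 pred=T actual=N -> ctr[1]=1
Ev 2: PC=3 idx=1 pred=N actual=N -> ctr[1]=0
Ev 3: PC=3 idx=1 pred=N actual=T -> ctr[1]=1
Ev 4: PC=3 idx=1 pred=N actual=T -> ctr[1]=2
Ev 5: PC=3 idx=1 pred=T actual=N -> ctr[1]=1
Ev 6: PC=3 idx=1 pred=N actual=N -> ctr[1]=0
Ev 7: PC=6 idx=0 pred=T actual=N -> ctr[0]=1
Ev 8: PC=6 idx=0 pred=N actual=T -> ctr[0]=2
Ev 9: PC=3 idx=1 pred=N actual=T -> ctr[1]=1
Ev 10: PC=6 idx=0 pred=T actual=T -> ctr[0]=3
Ev 11: PC=6 idx=0 pred=T actual=N -> ctr[0]=2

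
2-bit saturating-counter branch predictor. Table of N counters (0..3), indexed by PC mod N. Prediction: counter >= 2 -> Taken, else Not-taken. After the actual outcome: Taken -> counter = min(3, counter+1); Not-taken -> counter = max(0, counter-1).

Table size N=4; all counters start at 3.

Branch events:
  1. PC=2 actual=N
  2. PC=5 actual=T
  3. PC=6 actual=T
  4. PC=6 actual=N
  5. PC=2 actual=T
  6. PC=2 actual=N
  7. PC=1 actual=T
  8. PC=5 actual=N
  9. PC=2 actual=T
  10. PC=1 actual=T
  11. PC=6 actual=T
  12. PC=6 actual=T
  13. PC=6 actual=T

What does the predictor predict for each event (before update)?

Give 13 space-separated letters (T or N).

Answer: T T T T T T T T T T T T T

Derivation:
Ev 1: PC=2 idx=2 pred=T actual=N -> ctr[2]=2
Ev 2: PC=5 idx=1 pred=T actual=T -> ctr[1]=3
Ev 3: PC=6 idx=2 pred=T actual=T -> ctr[2]=3
Ev 4: PC=6 idx=2 pred=T actual=N -> ctr[2]=2
Ev 5: PC=2 idx=2 pred=T actual=T -> ctr[2]=3
Ev 6: PC=2 idx=2 pred=T actual=N -> ctr[2]=2
Ev 7: PC=1 idx=1 pred=T actual=T -> ctr[1]=3
Ev 8: PC=5 idx=1 pred=T actual=N -> ctr[1]=2
Ev 9: PC=2 idx=2 pred=T actual=T -> ctr[2]=3
Ev 10: PC=1 idx=1 pred=T actual=T -> ctr[1]=3
Ev 11: PC=6 idx=2 pred=T actual=T -> ctr[2]=3
Ev 12: PC=6 idx=2 pred=T actual=T -> ctr[2]=3
Ev 13: PC=6 idx=2 pred=T actual=T -> ctr[2]=3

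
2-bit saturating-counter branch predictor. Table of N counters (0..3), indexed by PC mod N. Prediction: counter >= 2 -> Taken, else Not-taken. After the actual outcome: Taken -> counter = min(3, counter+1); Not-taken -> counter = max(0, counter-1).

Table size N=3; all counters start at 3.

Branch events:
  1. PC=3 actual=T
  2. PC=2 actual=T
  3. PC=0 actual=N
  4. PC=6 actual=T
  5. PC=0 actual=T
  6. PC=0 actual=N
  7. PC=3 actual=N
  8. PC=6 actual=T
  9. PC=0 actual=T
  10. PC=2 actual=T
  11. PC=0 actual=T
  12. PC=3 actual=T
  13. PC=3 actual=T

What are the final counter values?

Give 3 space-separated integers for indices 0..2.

Ev 1: PC=3 idx=0 pred=T actual=T -> ctr[0]=3
Ev 2: PC=2 idx=2 pred=T actual=T -> ctr[2]=3
Ev 3: PC=0 idx=0 pred=T actual=N -> ctr[0]=2
Ev 4: PC=6 idx=0 pred=T actual=T -> ctr[0]=3
Ev 5: PC=0 idx=0 pred=T actual=T -> ctr[0]=3
Ev 6: PC=0 idx=0 pred=T actual=N -> ctr[0]=2
Ev 7: PC=3 idx=0 pred=T actual=N -> ctr[0]=1
Ev 8: PC=6 idx=0 pred=N actual=T -> ctr[0]=2
Ev 9: PC=0 idx=0 pred=T actual=T -> ctr[0]=3
Ev 10: PC=2 idx=2 pred=T actual=T -> ctr[2]=3
Ev 11: PC=0 idx=0 pred=T actual=T -> ctr[0]=3
Ev 12: PC=3 idx=0 pred=T actual=T -> ctr[0]=3
Ev 13: PC=3 idx=0 pred=T actual=T -> ctr[0]=3

Answer: 3 3 3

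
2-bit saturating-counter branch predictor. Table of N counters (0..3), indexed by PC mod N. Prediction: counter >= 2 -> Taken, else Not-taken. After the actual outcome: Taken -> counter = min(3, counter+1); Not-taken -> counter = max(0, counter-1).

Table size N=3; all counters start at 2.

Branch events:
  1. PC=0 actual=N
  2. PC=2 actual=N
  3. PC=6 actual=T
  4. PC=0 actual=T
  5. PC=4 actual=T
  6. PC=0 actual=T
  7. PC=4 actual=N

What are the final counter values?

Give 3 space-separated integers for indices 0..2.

Ev 1: PC=0 idx=0 pred=T actual=N -> ctr[0]=1
Ev 2: PC=2 idx=2 pred=T actual=N -> ctr[2]=1
Ev 3: PC=6 idx=0 pred=N actual=T -> ctr[0]=2
Ev 4: PC=0 idx=0 pred=T actual=T -> ctr[0]=3
Ev 5: PC=4 idx=1 pred=T actual=T -> ctr[1]=3
Ev 6: PC=0 idx=0 pred=T actual=T -> ctr[0]=3
Ev 7: PC=4 idx=1 pred=T actual=N -> ctr[1]=2

Answer: 3 2 1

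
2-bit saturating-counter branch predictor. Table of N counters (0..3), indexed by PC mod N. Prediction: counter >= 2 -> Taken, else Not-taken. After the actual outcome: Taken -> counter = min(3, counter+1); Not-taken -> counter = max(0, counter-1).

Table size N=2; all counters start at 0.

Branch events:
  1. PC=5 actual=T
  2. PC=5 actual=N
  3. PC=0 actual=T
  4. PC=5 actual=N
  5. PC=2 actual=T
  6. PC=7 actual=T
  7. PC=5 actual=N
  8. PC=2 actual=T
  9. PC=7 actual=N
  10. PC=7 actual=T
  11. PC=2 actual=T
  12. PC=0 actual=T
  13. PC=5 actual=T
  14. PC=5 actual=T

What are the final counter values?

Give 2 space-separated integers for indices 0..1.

Answer: 3 3

Derivation:
Ev 1: PC=5 idx=1 pred=N actual=T -> ctr[1]=1
Ev 2: PC=5 idx=1 pred=N actual=N -> ctr[1]=0
Ev 3: PC=0 idx=0 pred=N actual=T -> ctr[0]=1
Ev 4: PC=5 idx=1 pred=N actual=N -> ctr[1]=0
Ev 5: PC=2 idx=0 pred=N actual=T -> ctr[0]=2
Ev 6: PC=7 idx=1 pred=N actual=T -> ctr[1]=1
Ev 7: PC=5 idx=1 pred=N actual=N -> ctr[1]=0
Ev 8: PC=2 idx=0 pred=T actual=T -> ctr[0]=3
Ev 9: PC=7 idx=1 pred=N actual=N -> ctr[1]=0
Ev 10: PC=7 idx=1 pred=N actual=T -> ctr[1]=1
Ev 11: PC=2 idx=0 pred=T actual=T -> ctr[0]=3
Ev 12: PC=0 idx=0 pred=T actual=T -> ctr[0]=3
Ev 13: PC=5 idx=1 pred=N actual=T -> ctr[1]=2
Ev 14: PC=5 idx=1 pred=T actual=T -> ctr[1]=3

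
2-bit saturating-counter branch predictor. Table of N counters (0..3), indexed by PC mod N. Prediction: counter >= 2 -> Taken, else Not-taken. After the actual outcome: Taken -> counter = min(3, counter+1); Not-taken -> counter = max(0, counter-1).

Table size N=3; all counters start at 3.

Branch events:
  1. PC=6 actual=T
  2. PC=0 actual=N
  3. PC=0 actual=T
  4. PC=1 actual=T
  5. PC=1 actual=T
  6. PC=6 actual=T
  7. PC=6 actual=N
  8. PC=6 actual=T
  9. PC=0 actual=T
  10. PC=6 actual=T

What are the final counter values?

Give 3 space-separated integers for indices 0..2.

Answer: 3 3 3

Derivation:
Ev 1: PC=6 idx=0 pred=T actual=T -> ctr[0]=3
Ev 2: PC=0 idx=0 pred=T actual=N -> ctr[0]=2
Ev 3: PC=0 idx=0 pred=T actual=T -> ctr[0]=3
Ev 4: PC=1 idx=1 pred=T actual=T -> ctr[1]=3
Ev 5: PC=1 idx=1 pred=T actual=T -> ctr[1]=3
Ev 6: PC=6 idx=0 pred=T actual=T -> ctr[0]=3
Ev 7: PC=6 idx=0 pred=T actual=N -> ctr[0]=2
Ev 8: PC=6 idx=0 pred=T actual=T -> ctr[0]=3
Ev 9: PC=0 idx=0 pred=T actual=T -> ctr[0]=3
Ev 10: PC=6 idx=0 pred=T actual=T -> ctr[0]=3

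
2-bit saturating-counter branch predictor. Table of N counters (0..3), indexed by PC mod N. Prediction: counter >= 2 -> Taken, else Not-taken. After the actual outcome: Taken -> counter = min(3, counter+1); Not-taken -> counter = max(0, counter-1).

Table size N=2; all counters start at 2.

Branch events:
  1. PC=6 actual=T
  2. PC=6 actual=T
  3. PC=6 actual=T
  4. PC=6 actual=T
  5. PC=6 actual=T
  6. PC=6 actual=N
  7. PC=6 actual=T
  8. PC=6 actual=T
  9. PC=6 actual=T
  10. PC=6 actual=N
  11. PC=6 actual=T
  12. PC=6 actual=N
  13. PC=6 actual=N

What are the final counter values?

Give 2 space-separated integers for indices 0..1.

Answer: 1 2

Derivation:
Ev 1: PC=6 idx=0 pred=T actual=T -> ctr[0]=3
Ev 2: PC=6 idx=0 pred=T actual=T -> ctr[0]=3
Ev 3: PC=6 idx=0 pred=T actual=T -> ctr[0]=3
Ev 4: PC=6 idx=0 pred=T actual=T -> ctr[0]=3
Ev 5: PC=6 idx=0 pred=T actual=T -> ctr[0]=3
Ev 6: PC=6 idx=0 pred=T actual=N -> ctr[0]=2
Ev 7: PC=6 idx=0 pred=T actual=T -> ctr[0]=3
Ev 8: PC=6 idx=0 pred=T actual=T -> ctr[0]=3
Ev 9: PC=6 idx=0 pred=T actual=T -> ctr[0]=3
Ev 10: PC=6 idx=0 pred=T actual=N -> ctr[0]=2
Ev 11: PC=6 idx=0 pred=T actual=T -> ctr[0]=3
Ev 12: PC=6 idx=0 pred=T actual=N -> ctr[0]=2
Ev 13: PC=6 idx=0 pred=T actual=N -> ctr[0]=1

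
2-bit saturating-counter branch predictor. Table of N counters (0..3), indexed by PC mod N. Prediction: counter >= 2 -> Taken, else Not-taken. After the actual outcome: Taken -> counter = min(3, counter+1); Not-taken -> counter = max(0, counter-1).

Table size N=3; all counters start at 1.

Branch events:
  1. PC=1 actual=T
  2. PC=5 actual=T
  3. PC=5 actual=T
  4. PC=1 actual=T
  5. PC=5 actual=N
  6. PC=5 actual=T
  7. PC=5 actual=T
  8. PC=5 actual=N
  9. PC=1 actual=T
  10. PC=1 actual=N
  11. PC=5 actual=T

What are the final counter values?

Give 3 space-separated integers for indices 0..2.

Answer: 1 2 3

Derivation:
Ev 1: PC=1 idx=1 pred=N actual=T -> ctr[1]=2
Ev 2: PC=5 idx=2 pred=N actual=T -> ctr[2]=2
Ev 3: PC=5 idx=2 pred=T actual=T -> ctr[2]=3
Ev 4: PC=1 idx=1 pred=T actual=T -> ctr[1]=3
Ev 5: PC=5 idx=2 pred=T actual=N -> ctr[2]=2
Ev 6: PC=5 idx=2 pred=T actual=T -> ctr[2]=3
Ev 7: PC=5 idx=2 pred=T actual=T -> ctr[2]=3
Ev 8: PC=5 idx=2 pred=T actual=N -> ctr[2]=2
Ev 9: PC=1 idx=1 pred=T actual=T -> ctr[1]=3
Ev 10: PC=1 idx=1 pred=T actual=N -> ctr[1]=2
Ev 11: PC=5 idx=2 pred=T actual=T -> ctr[2]=3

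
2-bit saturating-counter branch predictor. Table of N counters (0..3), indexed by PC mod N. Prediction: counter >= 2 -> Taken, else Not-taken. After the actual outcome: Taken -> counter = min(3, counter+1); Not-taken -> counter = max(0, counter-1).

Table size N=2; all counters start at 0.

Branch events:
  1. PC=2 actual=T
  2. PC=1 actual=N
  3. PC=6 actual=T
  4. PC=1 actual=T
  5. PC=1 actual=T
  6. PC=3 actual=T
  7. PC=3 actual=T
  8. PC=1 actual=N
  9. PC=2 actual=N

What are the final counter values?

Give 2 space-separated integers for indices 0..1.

Ev 1: PC=2 idx=0 pred=N actual=T -> ctr[0]=1
Ev 2: PC=1 idx=1 pred=N actual=N -> ctr[1]=0
Ev 3: PC=6 idx=0 pred=N actual=T -> ctr[0]=2
Ev 4: PC=1 idx=1 pred=N actual=T -> ctr[1]=1
Ev 5: PC=1 idx=1 pred=N actual=T -> ctr[1]=2
Ev 6: PC=3 idx=1 pred=T actual=T -> ctr[1]=3
Ev 7: PC=3 idx=1 pred=T actual=T -> ctr[1]=3
Ev 8: PC=1 idx=1 pred=T actual=N -> ctr[1]=2
Ev 9: PC=2 idx=0 pred=T actual=N -> ctr[0]=1

Answer: 1 2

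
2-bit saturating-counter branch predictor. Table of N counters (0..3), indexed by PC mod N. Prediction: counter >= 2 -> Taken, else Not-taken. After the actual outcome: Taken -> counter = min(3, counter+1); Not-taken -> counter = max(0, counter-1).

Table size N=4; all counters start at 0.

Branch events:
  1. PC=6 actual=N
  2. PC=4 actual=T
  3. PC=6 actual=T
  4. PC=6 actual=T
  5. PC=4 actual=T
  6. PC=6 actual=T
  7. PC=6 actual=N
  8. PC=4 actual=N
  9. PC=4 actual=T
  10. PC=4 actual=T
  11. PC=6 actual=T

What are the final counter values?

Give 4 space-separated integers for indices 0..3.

Answer: 3 0 3 0

Derivation:
Ev 1: PC=6 idx=2 pred=N actual=N -> ctr[2]=0
Ev 2: PC=4 idx=0 pred=N actual=T -> ctr[0]=1
Ev 3: PC=6 idx=2 pred=N actual=T -> ctr[2]=1
Ev 4: PC=6 idx=2 pred=N actual=T -> ctr[2]=2
Ev 5: PC=4 idx=0 pred=N actual=T -> ctr[0]=2
Ev 6: PC=6 idx=2 pred=T actual=T -> ctr[2]=3
Ev 7: PC=6 idx=2 pred=T actual=N -> ctr[2]=2
Ev 8: PC=4 idx=0 pred=T actual=N -> ctr[0]=1
Ev 9: PC=4 idx=0 pred=N actual=T -> ctr[0]=2
Ev 10: PC=4 idx=0 pred=T actual=T -> ctr[0]=3
Ev 11: PC=6 idx=2 pred=T actual=T -> ctr[2]=3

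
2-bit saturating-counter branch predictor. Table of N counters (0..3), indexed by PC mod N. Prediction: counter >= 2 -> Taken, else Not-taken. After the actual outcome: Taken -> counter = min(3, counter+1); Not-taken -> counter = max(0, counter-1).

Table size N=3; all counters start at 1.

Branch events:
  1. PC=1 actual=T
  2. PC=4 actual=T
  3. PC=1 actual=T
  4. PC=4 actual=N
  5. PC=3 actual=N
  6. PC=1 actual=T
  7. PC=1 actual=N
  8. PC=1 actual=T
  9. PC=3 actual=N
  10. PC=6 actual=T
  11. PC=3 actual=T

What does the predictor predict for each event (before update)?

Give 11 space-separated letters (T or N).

Ev 1: PC=1 idx=1 pred=N actual=T -> ctr[1]=2
Ev 2: PC=4 idx=1 pred=T actual=T -> ctr[1]=3
Ev 3: PC=1 idx=1 pred=T actual=T -> ctr[1]=3
Ev 4: PC=4 idx=1 pred=T actual=N -> ctr[1]=2
Ev 5: PC=3 idx=0 pred=N actual=N -> ctr[0]=0
Ev 6: PC=1 idx=1 pred=T actual=T -> ctr[1]=3
Ev 7: PC=1 idx=1 pred=T actual=N -> ctr[1]=2
Ev 8: PC=1 idx=1 pred=T actual=T -> ctr[1]=3
Ev 9: PC=3 idx=0 pred=N actual=N -> ctr[0]=0
Ev 10: PC=6 idx=0 pred=N actual=T -> ctr[0]=1
Ev 11: PC=3 idx=0 pred=N actual=T -> ctr[0]=2

Answer: N T T T N T T T N N N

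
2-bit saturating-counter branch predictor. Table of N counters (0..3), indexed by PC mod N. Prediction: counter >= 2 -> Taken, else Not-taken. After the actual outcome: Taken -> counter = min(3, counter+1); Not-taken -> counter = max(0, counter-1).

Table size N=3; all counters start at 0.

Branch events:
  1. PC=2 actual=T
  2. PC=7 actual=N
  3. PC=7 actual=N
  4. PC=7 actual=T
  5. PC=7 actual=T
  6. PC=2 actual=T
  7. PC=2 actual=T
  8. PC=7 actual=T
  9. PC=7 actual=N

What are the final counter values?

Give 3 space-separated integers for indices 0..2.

Ev 1: PC=2 idx=2 pred=N actual=T -> ctr[2]=1
Ev 2: PC=7 idx=1 pred=N actual=N -> ctr[1]=0
Ev 3: PC=7 idx=1 pred=N actual=N -> ctr[1]=0
Ev 4: PC=7 idx=1 pred=N actual=T -> ctr[1]=1
Ev 5: PC=7 idx=1 pred=N actual=T -> ctr[1]=2
Ev 6: PC=2 idx=2 pred=N actual=T -> ctr[2]=2
Ev 7: PC=2 idx=2 pred=T actual=T -> ctr[2]=3
Ev 8: PC=7 idx=1 pred=T actual=T -> ctr[1]=3
Ev 9: PC=7 idx=1 pred=T actual=N -> ctr[1]=2

Answer: 0 2 3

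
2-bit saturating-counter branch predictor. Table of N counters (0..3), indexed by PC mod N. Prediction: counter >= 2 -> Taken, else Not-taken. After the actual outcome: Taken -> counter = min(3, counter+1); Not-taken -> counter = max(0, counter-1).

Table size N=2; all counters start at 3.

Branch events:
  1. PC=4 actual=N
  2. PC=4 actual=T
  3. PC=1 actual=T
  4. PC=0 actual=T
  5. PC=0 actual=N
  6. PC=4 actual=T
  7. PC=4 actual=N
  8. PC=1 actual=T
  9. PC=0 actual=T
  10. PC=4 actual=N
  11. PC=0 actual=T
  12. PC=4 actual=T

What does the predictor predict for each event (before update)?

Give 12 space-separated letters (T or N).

Answer: T T T T T T T T T T T T

Derivation:
Ev 1: PC=4 idx=0 pred=T actual=N -> ctr[0]=2
Ev 2: PC=4 idx=0 pred=T actual=T -> ctr[0]=3
Ev 3: PC=1 idx=1 pred=T actual=T -> ctr[1]=3
Ev 4: PC=0 idx=0 pred=T actual=T -> ctr[0]=3
Ev 5: PC=0 idx=0 pred=T actual=N -> ctr[0]=2
Ev 6: PC=4 idx=0 pred=T actual=T -> ctr[0]=3
Ev 7: PC=4 idx=0 pred=T actual=N -> ctr[0]=2
Ev 8: PC=1 idx=1 pred=T actual=T -> ctr[1]=3
Ev 9: PC=0 idx=0 pred=T actual=T -> ctr[0]=3
Ev 10: PC=4 idx=0 pred=T actual=N -> ctr[0]=2
Ev 11: PC=0 idx=0 pred=T actual=T -> ctr[0]=3
Ev 12: PC=4 idx=0 pred=T actual=T -> ctr[0]=3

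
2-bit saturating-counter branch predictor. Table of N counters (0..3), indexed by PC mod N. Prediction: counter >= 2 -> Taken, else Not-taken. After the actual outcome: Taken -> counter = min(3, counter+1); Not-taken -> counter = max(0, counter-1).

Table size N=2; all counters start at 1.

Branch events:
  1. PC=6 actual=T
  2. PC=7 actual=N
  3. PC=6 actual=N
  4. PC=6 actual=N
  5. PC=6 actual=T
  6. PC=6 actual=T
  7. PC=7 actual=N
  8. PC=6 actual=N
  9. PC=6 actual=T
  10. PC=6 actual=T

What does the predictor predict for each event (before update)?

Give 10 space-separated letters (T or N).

Answer: N N T N N N N T N T

Derivation:
Ev 1: PC=6 idx=0 pred=N actual=T -> ctr[0]=2
Ev 2: PC=7 idx=1 pred=N actual=N -> ctr[1]=0
Ev 3: PC=6 idx=0 pred=T actual=N -> ctr[0]=1
Ev 4: PC=6 idx=0 pred=N actual=N -> ctr[0]=0
Ev 5: PC=6 idx=0 pred=N actual=T -> ctr[0]=1
Ev 6: PC=6 idx=0 pred=N actual=T -> ctr[0]=2
Ev 7: PC=7 idx=1 pred=N actual=N -> ctr[1]=0
Ev 8: PC=6 idx=0 pred=T actual=N -> ctr[0]=1
Ev 9: PC=6 idx=0 pred=N actual=T -> ctr[0]=2
Ev 10: PC=6 idx=0 pred=T actual=T -> ctr[0]=3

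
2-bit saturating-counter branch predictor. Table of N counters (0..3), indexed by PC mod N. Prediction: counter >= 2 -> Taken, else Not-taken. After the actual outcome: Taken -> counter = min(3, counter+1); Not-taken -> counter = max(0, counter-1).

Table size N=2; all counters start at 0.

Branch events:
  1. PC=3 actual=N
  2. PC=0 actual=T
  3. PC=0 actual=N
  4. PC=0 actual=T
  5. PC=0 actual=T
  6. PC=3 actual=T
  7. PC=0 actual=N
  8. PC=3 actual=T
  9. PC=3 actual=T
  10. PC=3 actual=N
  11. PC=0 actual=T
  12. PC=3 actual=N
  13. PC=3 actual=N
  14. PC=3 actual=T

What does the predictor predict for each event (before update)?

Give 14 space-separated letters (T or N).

Ev 1: PC=3 idx=1 pred=N actual=N -> ctr[1]=0
Ev 2: PC=0 idx=0 pred=N actual=T -> ctr[0]=1
Ev 3: PC=0 idx=0 pred=N actual=N -> ctr[0]=0
Ev 4: PC=0 idx=0 pred=N actual=T -> ctr[0]=1
Ev 5: PC=0 idx=0 pred=N actual=T -> ctr[0]=2
Ev 6: PC=3 idx=1 pred=N actual=T -> ctr[1]=1
Ev 7: PC=0 idx=0 pred=T actual=N -> ctr[0]=1
Ev 8: PC=3 idx=1 pred=N actual=T -> ctr[1]=2
Ev 9: PC=3 idx=1 pred=T actual=T -> ctr[1]=3
Ev 10: PC=3 idx=1 pred=T actual=N -> ctr[1]=2
Ev 11: PC=0 idx=0 pred=N actual=T -> ctr[0]=2
Ev 12: PC=3 idx=1 pred=T actual=N -> ctr[1]=1
Ev 13: PC=3 idx=1 pred=N actual=N -> ctr[1]=0
Ev 14: PC=3 idx=1 pred=N actual=T -> ctr[1]=1

Answer: N N N N N N T N T T N T N N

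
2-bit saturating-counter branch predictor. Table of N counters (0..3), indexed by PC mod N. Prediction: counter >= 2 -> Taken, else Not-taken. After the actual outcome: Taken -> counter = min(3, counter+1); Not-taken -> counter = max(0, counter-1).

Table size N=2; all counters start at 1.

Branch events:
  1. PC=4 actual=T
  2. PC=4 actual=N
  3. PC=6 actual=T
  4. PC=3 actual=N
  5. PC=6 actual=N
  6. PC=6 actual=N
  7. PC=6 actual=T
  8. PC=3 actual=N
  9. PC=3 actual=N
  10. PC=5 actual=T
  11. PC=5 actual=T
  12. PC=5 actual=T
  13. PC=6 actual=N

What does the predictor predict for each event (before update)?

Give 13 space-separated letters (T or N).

Answer: N T N N T N N N N N N T N

Derivation:
Ev 1: PC=4 idx=0 pred=N actual=T -> ctr[0]=2
Ev 2: PC=4 idx=0 pred=T actual=N -> ctr[0]=1
Ev 3: PC=6 idx=0 pred=N actual=T -> ctr[0]=2
Ev 4: PC=3 idx=1 pred=N actual=N -> ctr[1]=0
Ev 5: PC=6 idx=0 pred=T actual=N -> ctr[0]=1
Ev 6: PC=6 idx=0 pred=N actual=N -> ctr[0]=0
Ev 7: PC=6 idx=0 pred=N actual=T -> ctr[0]=1
Ev 8: PC=3 idx=1 pred=N actual=N -> ctr[1]=0
Ev 9: PC=3 idx=1 pred=N actual=N -> ctr[1]=0
Ev 10: PC=5 idx=1 pred=N actual=T -> ctr[1]=1
Ev 11: PC=5 idx=1 pred=N actual=T -> ctr[1]=2
Ev 12: PC=5 idx=1 pred=T actual=T -> ctr[1]=3
Ev 13: PC=6 idx=0 pred=N actual=N -> ctr[0]=0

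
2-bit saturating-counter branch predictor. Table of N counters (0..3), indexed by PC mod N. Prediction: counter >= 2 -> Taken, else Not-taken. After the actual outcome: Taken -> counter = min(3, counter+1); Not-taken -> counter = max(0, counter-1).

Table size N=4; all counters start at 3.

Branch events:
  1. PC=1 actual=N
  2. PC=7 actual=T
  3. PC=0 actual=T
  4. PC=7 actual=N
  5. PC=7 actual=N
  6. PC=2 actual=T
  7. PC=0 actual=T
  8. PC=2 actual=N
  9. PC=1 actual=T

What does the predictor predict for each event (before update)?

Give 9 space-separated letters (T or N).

Answer: T T T T T T T T T

Derivation:
Ev 1: PC=1 idx=1 pred=T actual=N -> ctr[1]=2
Ev 2: PC=7 idx=3 pred=T actual=T -> ctr[3]=3
Ev 3: PC=0 idx=0 pred=T actual=T -> ctr[0]=3
Ev 4: PC=7 idx=3 pred=T actual=N -> ctr[3]=2
Ev 5: PC=7 idx=3 pred=T actual=N -> ctr[3]=1
Ev 6: PC=2 idx=2 pred=T actual=T -> ctr[2]=3
Ev 7: PC=0 idx=0 pred=T actual=T -> ctr[0]=3
Ev 8: PC=2 idx=2 pred=T actual=N -> ctr[2]=2
Ev 9: PC=1 idx=1 pred=T actual=T -> ctr[1]=3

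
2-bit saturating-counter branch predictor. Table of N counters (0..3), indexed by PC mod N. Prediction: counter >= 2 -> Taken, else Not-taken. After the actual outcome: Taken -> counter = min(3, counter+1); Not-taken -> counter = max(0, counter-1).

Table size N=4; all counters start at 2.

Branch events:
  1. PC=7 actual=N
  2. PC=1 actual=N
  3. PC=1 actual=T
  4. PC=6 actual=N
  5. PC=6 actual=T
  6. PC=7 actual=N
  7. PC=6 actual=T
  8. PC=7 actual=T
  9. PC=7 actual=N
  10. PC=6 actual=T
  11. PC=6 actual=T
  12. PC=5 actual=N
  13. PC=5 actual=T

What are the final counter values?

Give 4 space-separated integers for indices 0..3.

Answer: 2 2 3 0

Derivation:
Ev 1: PC=7 idx=3 pred=T actual=N -> ctr[3]=1
Ev 2: PC=1 idx=1 pred=T actual=N -> ctr[1]=1
Ev 3: PC=1 idx=1 pred=N actual=T -> ctr[1]=2
Ev 4: PC=6 idx=2 pred=T actual=N -> ctr[2]=1
Ev 5: PC=6 idx=2 pred=N actual=T -> ctr[2]=2
Ev 6: PC=7 idx=3 pred=N actual=N -> ctr[3]=0
Ev 7: PC=6 idx=2 pred=T actual=T -> ctr[2]=3
Ev 8: PC=7 idx=3 pred=N actual=T -> ctr[3]=1
Ev 9: PC=7 idx=3 pred=N actual=N -> ctr[3]=0
Ev 10: PC=6 idx=2 pred=T actual=T -> ctr[2]=3
Ev 11: PC=6 idx=2 pred=T actual=T -> ctr[2]=3
Ev 12: PC=5 idx=1 pred=T actual=N -> ctr[1]=1
Ev 13: PC=5 idx=1 pred=N actual=T -> ctr[1]=2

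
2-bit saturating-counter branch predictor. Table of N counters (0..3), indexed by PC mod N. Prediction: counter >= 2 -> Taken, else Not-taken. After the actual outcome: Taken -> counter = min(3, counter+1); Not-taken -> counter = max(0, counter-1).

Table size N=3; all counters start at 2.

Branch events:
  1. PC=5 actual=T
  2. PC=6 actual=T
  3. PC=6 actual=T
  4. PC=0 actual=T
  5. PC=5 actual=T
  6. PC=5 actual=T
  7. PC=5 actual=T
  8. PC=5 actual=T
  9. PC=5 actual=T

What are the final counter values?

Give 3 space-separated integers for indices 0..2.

Ev 1: PC=5 idx=2 pred=T actual=T -> ctr[2]=3
Ev 2: PC=6 idx=0 pred=T actual=T -> ctr[0]=3
Ev 3: PC=6 idx=0 pred=T actual=T -> ctr[0]=3
Ev 4: PC=0 idx=0 pred=T actual=T -> ctr[0]=3
Ev 5: PC=5 idx=2 pred=T actual=T -> ctr[2]=3
Ev 6: PC=5 idx=2 pred=T actual=T -> ctr[2]=3
Ev 7: PC=5 idx=2 pred=T actual=T -> ctr[2]=3
Ev 8: PC=5 idx=2 pred=T actual=T -> ctr[2]=3
Ev 9: PC=5 idx=2 pred=T actual=T -> ctr[2]=3

Answer: 3 2 3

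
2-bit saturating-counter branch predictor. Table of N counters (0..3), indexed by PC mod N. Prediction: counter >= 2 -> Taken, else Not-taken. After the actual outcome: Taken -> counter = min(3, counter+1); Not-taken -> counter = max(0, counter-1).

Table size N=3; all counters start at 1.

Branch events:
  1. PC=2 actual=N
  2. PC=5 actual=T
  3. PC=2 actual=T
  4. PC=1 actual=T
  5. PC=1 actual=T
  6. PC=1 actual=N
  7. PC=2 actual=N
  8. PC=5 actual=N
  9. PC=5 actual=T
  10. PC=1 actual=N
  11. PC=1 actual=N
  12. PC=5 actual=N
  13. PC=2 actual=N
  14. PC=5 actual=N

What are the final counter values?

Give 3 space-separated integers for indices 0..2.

Answer: 1 0 0

Derivation:
Ev 1: PC=2 idx=2 pred=N actual=N -> ctr[2]=0
Ev 2: PC=5 idx=2 pred=N actual=T -> ctr[2]=1
Ev 3: PC=2 idx=2 pred=N actual=T -> ctr[2]=2
Ev 4: PC=1 idx=1 pred=N actual=T -> ctr[1]=2
Ev 5: PC=1 idx=1 pred=T actual=T -> ctr[1]=3
Ev 6: PC=1 idx=1 pred=T actual=N -> ctr[1]=2
Ev 7: PC=2 idx=2 pred=T actual=N -> ctr[2]=1
Ev 8: PC=5 idx=2 pred=N actual=N -> ctr[2]=0
Ev 9: PC=5 idx=2 pred=N actual=T -> ctr[2]=1
Ev 10: PC=1 idx=1 pred=T actual=N -> ctr[1]=1
Ev 11: PC=1 idx=1 pred=N actual=N -> ctr[1]=0
Ev 12: PC=5 idx=2 pred=N actual=N -> ctr[2]=0
Ev 13: PC=2 idx=2 pred=N actual=N -> ctr[2]=0
Ev 14: PC=5 idx=2 pred=N actual=N -> ctr[2]=0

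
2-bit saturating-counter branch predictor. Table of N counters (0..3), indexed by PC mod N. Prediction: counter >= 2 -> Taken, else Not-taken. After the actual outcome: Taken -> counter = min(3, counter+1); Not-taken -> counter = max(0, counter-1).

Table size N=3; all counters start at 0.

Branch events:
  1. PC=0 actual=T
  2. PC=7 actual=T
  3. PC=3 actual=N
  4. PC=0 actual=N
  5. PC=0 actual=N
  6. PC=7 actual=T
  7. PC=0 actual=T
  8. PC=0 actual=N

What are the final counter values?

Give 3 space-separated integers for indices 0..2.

Answer: 0 2 0

Derivation:
Ev 1: PC=0 idx=0 pred=N actual=T -> ctr[0]=1
Ev 2: PC=7 idx=1 pred=N actual=T -> ctr[1]=1
Ev 3: PC=3 idx=0 pred=N actual=N -> ctr[0]=0
Ev 4: PC=0 idx=0 pred=N actual=N -> ctr[0]=0
Ev 5: PC=0 idx=0 pred=N actual=N -> ctr[0]=0
Ev 6: PC=7 idx=1 pred=N actual=T -> ctr[1]=2
Ev 7: PC=0 idx=0 pred=N actual=T -> ctr[0]=1
Ev 8: PC=0 idx=0 pred=N actual=N -> ctr[0]=0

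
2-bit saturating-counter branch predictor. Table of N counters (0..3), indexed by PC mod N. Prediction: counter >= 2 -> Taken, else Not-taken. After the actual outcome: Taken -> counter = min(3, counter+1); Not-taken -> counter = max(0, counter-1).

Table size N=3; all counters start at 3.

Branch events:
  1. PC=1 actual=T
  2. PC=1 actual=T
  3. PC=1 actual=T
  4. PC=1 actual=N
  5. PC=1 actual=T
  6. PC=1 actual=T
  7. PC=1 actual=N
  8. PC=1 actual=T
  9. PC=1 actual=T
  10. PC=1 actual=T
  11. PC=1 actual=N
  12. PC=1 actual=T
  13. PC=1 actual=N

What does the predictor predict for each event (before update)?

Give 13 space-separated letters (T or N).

Answer: T T T T T T T T T T T T T

Derivation:
Ev 1: PC=1 idx=1 pred=T actual=T -> ctr[1]=3
Ev 2: PC=1 idx=1 pred=T actual=T -> ctr[1]=3
Ev 3: PC=1 idx=1 pred=T actual=T -> ctr[1]=3
Ev 4: PC=1 idx=1 pred=T actual=N -> ctr[1]=2
Ev 5: PC=1 idx=1 pred=T actual=T -> ctr[1]=3
Ev 6: PC=1 idx=1 pred=T actual=T -> ctr[1]=3
Ev 7: PC=1 idx=1 pred=T actual=N -> ctr[1]=2
Ev 8: PC=1 idx=1 pred=T actual=T -> ctr[1]=3
Ev 9: PC=1 idx=1 pred=T actual=T -> ctr[1]=3
Ev 10: PC=1 idx=1 pred=T actual=T -> ctr[1]=3
Ev 11: PC=1 idx=1 pred=T actual=N -> ctr[1]=2
Ev 12: PC=1 idx=1 pred=T actual=T -> ctr[1]=3
Ev 13: PC=1 idx=1 pred=T actual=N -> ctr[1]=2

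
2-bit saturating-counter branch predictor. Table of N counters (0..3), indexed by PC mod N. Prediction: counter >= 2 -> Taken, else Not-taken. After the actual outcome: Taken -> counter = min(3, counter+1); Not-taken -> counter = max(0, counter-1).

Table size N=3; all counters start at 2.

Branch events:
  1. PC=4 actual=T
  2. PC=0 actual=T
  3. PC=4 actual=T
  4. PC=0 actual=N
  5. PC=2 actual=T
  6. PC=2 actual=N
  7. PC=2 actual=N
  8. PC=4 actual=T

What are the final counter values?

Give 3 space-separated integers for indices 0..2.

Answer: 2 3 1

Derivation:
Ev 1: PC=4 idx=1 pred=T actual=T -> ctr[1]=3
Ev 2: PC=0 idx=0 pred=T actual=T -> ctr[0]=3
Ev 3: PC=4 idx=1 pred=T actual=T -> ctr[1]=3
Ev 4: PC=0 idx=0 pred=T actual=N -> ctr[0]=2
Ev 5: PC=2 idx=2 pred=T actual=T -> ctr[2]=3
Ev 6: PC=2 idx=2 pred=T actual=N -> ctr[2]=2
Ev 7: PC=2 idx=2 pred=T actual=N -> ctr[2]=1
Ev 8: PC=4 idx=1 pred=T actual=T -> ctr[1]=3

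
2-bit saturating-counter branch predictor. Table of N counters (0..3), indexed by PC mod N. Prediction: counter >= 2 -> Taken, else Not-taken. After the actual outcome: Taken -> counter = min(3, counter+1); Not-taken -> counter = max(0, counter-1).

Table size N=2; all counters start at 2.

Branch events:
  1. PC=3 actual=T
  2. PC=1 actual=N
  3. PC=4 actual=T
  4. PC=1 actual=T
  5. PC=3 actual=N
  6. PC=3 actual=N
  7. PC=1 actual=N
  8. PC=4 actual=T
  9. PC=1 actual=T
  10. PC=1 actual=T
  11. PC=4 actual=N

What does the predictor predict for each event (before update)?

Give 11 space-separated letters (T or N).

Ev 1: PC=3 idx=1 pred=T actual=T -> ctr[1]=3
Ev 2: PC=1 idx=1 pred=T actual=N -> ctr[1]=2
Ev 3: PC=4 idx=0 pred=T actual=T -> ctr[0]=3
Ev 4: PC=1 idx=1 pred=T actual=T -> ctr[1]=3
Ev 5: PC=3 idx=1 pred=T actual=N -> ctr[1]=2
Ev 6: PC=3 idx=1 pred=T actual=N -> ctr[1]=1
Ev 7: PC=1 idx=1 pred=N actual=N -> ctr[1]=0
Ev 8: PC=4 idx=0 pred=T actual=T -> ctr[0]=3
Ev 9: PC=1 idx=1 pred=N actual=T -> ctr[1]=1
Ev 10: PC=1 idx=1 pred=N actual=T -> ctr[1]=2
Ev 11: PC=4 idx=0 pred=T actual=N -> ctr[0]=2

Answer: T T T T T T N T N N T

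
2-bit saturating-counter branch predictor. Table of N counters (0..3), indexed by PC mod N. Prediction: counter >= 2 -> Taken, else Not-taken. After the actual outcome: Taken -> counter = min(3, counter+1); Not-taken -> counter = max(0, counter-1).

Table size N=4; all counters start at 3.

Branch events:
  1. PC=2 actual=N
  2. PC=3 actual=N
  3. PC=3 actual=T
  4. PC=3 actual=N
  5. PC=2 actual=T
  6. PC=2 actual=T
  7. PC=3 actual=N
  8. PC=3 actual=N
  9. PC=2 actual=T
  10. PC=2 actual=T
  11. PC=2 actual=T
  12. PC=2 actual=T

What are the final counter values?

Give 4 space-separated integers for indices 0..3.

Answer: 3 3 3 0

Derivation:
Ev 1: PC=2 idx=2 pred=T actual=N -> ctr[2]=2
Ev 2: PC=3 idx=3 pred=T actual=N -> ctr[3]=2
Ev 3: PC=3 idx=3 pred=T actual=T -> ctr[3]=3
Ev 4: PC=3 idx=3 pred=T actual=N -> ctr[3]=2
Ev 5: PC=2 idx=2 pred=T actual=T -> ctr[2]=3
Ev 6: PC=2 idx=2 pred=T actual=T -> ctr[2]=3
Ev 7: PC=3 idx=3 pred=T actual=N -> ctr[3]=1
Ev 8: PC=3 idx=3 pred=N actual=N -> ctr[3]=0
Ev 9: PC=2 idx=2 pred=T actual=T -> ctr[2]=3
Ev 10: PC=2 idx=2 pred=T actual=T -> ctr[2]=3
Ev 11: PC=2 idx=2 pred=T actual=T -> ctr[2]=3
Ev 12: PC=2 idx=2 pred=T actual=T -> ctr[2]=3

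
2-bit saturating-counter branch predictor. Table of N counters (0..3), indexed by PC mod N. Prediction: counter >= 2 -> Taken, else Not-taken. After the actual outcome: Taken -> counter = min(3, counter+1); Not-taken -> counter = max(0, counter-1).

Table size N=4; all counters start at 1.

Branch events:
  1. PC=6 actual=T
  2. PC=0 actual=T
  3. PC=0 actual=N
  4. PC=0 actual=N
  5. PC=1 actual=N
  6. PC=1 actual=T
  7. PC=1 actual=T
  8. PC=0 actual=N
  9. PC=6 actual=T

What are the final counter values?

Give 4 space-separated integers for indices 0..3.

Ev 1: PC=6 idx=2 pred=N actual=T -> ctr[2]=2
Ev 2: PC=0 idx=0 pred=N actual=T -> ctr[0]=2
Ev 3: PC=0 idx=0 pred=T actual=N -> ctr[0]=1
Ev 4: PC=0 idx=0 pred=N actual=N -> ctr[0]=0
Ev 5: PC=1 idx=1 pred=N actual=N -> ctr[1]=0
Ev 6: PC=1 idx=1 pred=N actual=T -> ctr[1]=1
Ev 7: PC=1 idx=1 pred=N actual=T -> ctr[1]=2
Ev 8: PC=0 idx=0 pred=N actual=N -> ctr[0]=0
Ev 9: PC=6 idx=2 pred=T actual=T -> ctr[2]=3

Answer: 0 2 3 1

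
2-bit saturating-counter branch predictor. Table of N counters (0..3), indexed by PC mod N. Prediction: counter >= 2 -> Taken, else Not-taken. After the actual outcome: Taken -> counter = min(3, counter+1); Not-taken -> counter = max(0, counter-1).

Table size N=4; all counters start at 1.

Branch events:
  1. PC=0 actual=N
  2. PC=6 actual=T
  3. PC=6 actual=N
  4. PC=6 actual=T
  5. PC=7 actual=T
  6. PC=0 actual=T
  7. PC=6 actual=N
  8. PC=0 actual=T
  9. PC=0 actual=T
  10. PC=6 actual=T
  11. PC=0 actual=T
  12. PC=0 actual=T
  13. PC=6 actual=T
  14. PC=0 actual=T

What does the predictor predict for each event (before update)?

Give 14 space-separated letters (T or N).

Answer: N N T N N N T N T N T T T T

Derivation:
Ev 1: PC=0 idx=0 pred=N actual=N -> ctr[0]=0
Ev 2: PC=6 idx=2 pred=N actual=T -> ctr[2]=2
Ev 3: PC=6 idx=2 pred=T actual=N -> ctr[2]=1
Ev 4: PC=6 idx=2 pred=N actual=T -> ctr[2]=2
Ev 5: PC=7 idx=3 pred=N actual=T -> ctr[3]=2
Ev 6: PC=0 idx=0 pred=N actual=T -> ctr[0]=1
Ev 7: PC=6 idx=2 pred=T actual=N -> ctr[2]=1
Ev 8: PC=0 idx=0 pred=N actual=T -> ctr[0]=2
Ev 9: PC=0 idx=0 pred=T actual=T -> ctr[0]=3
Ev 10: PC=6 idx=2 pred=N actual=T -> ctr[2]=2
Ev 11: PC=0 idx=0 pred=T actual=T -> ctr[0]=3
Ev 12: PC=0 idx=0 pred=T actual=T -> ctr[0]=3
Ev 13: PC=6 idx=2 pred=T actual=T -> ctr[2]=3
Ev 14: PC=0 idx=0 pred=T actual=T -> ctr[0]=3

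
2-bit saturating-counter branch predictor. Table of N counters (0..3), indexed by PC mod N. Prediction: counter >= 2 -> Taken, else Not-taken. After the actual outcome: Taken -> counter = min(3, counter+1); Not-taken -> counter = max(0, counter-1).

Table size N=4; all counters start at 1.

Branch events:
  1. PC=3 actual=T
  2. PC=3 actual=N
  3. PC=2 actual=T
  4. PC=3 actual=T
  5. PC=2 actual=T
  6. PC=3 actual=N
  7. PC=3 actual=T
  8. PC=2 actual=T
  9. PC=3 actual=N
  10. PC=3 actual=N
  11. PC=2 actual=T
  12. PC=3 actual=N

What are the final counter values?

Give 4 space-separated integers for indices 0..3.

Ev 1: PC=3 idx=3 pred=N actual=T -> ctr[3]=2
Ev 2: PC=3 idx=3 pred=T actual=N -> ctr[3]=1
Ev 3: PC=2 idx=2 pred=N actual=T -> ctr[2]=2
Ev 4: PC=3 idx=3 pred=N actual=T -> ctr[3]=2
Ev 5: PC=2 idx=2 pred=T actual=T -> ctr[2]=3
Ev 6: PC=3 idx=3 pred=T actual=N -> ctr[3]=1
Ev 7: PC=3 idx=3 pred=N actual=T -> ctr[3]=2
Ev 8: PC=2 idx=2 pred=T actual=T -> ctr[2]=3
Ev 9: PC=3 idx=3 pred=T actual=N -> ctr[3]=1
Ev 10: PC=3 idx=3 pred=N actual=N -> ctr[3]=0
Ev 11: PC=2 idx=2 pred=T actual=T -> ctr[2]=3
Ev 12: PC=3 idx=3 pred=N actual=N -> ctr[3]=0

Answer: 1 1 3 0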